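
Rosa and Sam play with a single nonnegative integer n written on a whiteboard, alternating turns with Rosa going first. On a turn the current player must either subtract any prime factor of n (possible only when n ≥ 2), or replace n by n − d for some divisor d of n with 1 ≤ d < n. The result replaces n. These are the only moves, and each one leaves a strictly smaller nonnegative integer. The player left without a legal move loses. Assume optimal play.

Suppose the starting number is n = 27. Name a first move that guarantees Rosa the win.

Compute win/loss labels from the base case upward. A position with no move is L. Any other position is W if it can reach an L in one move, else L.
n=0: no move → L
n=1: no move → L
n=2: can move to 0, which is L ⇒ W
n=3: can move to 0, which is L ⇒ W
n=4: moves to 2(W), 3(W); every one is W ⇒ L
n=5: can move to 0, which is L ⇒ W
n=6: can move to 4, which is L ⇒ W
n=7: can move to 0, which is L ⇒ W
n=8: can move to 4, which is L ⇒ W
n=9: moves to 6(W), 8(W); every one is W ⇒ L
n=10: can move to 9, which is L ⇒ W
n=11: can move to 0, which is L ⇒ W
n=12: can move to 9, which is L ⇒ W
n=13: can move to 0, which is L ⇒ W
n=14: moves to 7(W), 12(W), 13(W); every one is W ⇒ L
n=15: can move to 14, which is L ⇒ W
n=16: can move to 14, which is L ⇒ W
n=17: can move to 0, which is L ⇒ W
n=18: can move to 9, which is L ⇒ W
n=19: can move to 0, which is L ⇒ W
n=20: moves to 10(W), 15(W), 16(W), 18(W), 19(W); every one is W ⇒ L
n=21: can move to 14, which is L ⇒ W
n=22: can move to 20, which is L ⇒ W
n=23: can move to 0, which is L ⇒ W
n=24: can move to 20, which is L ⇒ W
n=25: can move to 20, which is L ⇒ W
n=26: moves to 13(W), 24(W), 25(W); every one is W ⇒ L
n=27: can move to 26, which is L ⇒ W
From 27, the L positions reachable in one move are: 26.

Move to 26.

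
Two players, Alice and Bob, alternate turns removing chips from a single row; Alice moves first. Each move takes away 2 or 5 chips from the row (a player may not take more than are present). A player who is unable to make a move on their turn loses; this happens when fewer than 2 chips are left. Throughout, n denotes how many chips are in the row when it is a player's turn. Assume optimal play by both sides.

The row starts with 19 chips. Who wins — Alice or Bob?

Classify positions by backward induction: terminal positions (no move available) are L. From any other position, the mover wins iff some move reaches an L.
n=0: no move → L
n=1: no move → L
n=2: can move to 0, which is L ⇒ W
n=3: can move to 1, which is L ⇒ W
n=4: the only move is to 2(W), a W ⇒ L
n=5: can move to 0, which is L ⇒ W
n=6: can move to 4, which is L ⇒ W
n=7: moves to 5(W), 2(W); every one is W ⇒ L
n=8: moves to 6(W), 3(W); every one is W ⇒ L
n=9: can move to 7, which is L ⇒ W
n=10: can move to 8, which is L ⇒ W
n=11: moves to 9(W), 6(W); every one is W ⇒ L
n=12: can move to 7, which is L ⇒ W
n=13: can move to 11, which is L ⇒ W
n=14: moves to 12(W), 9(W); every one is W ⇒ L
n=15: moves to 13(W), 10(W); every one is W ⇒ L
n=16: can move to 14, which is L ⇒ W
n=17: can move to 15, which is L ⇒ W
n=18: moves to 16(W), 13(W); every one is W ⇒ L
n=19: can move to 14, which is L ⇒ W
The starting position 19 is W: Alice should remove 5, leaving 14, handing over an L position.

Alice wins.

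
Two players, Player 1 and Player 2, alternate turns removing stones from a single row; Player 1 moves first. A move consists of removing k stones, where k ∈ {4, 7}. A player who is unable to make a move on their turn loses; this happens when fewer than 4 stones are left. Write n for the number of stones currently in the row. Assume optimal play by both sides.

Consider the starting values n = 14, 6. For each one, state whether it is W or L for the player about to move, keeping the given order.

Label each position W (a win for the player to move) or L (a loss). A position with no legal move is L; any other position is W exactly when some move reaches an L, and L when every move reaches a W.
n=0: no move → L
n=1: no move → L
n=2: no move → L
n=3: no move → L
n=4: reaches L-position 0 → W
n=5: reaches L-position 1 → W
n=6: reaches L-position 2 → W
n=7: reaches L-position 3 → W
n=8: reaches L-position 1 → W
n=9: reaches L-position 2 → W
n=10: reaches L-position 3 → W
n=11: only reaches 7(W), 4(W), all W → L
n=12: only reaches 8(W), 5(W), all W → L
n=13: only reaches 9(W), 6(W), all W → L
n=14: only reaches 10(W), 7(W), all W → L

14: L, 6: W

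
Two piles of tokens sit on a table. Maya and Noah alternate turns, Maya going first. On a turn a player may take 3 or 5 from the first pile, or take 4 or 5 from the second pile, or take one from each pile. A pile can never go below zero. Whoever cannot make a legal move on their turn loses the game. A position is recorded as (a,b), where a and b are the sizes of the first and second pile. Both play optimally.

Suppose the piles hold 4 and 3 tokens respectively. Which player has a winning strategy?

Noah wins.

Classify positions by backward induction: terminal positions (no move available) are L. From any other position, the mover wins iff some move reaches an L.
No move ever increases a pile, so every position that can arise here has a ≤ 4 and b ≤ 3; it is enough to label the cells with 0 ≤ a ≤ 4 and 0 ≤ b ≤ 3.
Every move lowers a or b (never raises either), so fill the grid row by row in increasing a, and left to right within a row: each cell's successors are then already labelled.
      b=0  b=1  b=2  b=3
a=0:    L    L    L    L
a=1:    L    W    W    W
a=2:    L    W    L    L
a=3:    W    W    W    W
a=4:    W    L    L    L
Cells with no legal move (terminal, hence L): (0,0), (0,1), (0,2), (0,3), (1,0), (2,0).
The remaining L cells, each justified by listing all of its moves:
(2,2): the only move is to (1,1)(W), a W ⇒ L
(2,3): the only move is to (1,2)(W), a W ⇒ L
(4,1): moves to (1,1)(W), (3,0)(W); every one is W ⇒ L
(4,2): moves to (1,2)(W), (3,1)(W); every one is W ⇒ L
(4,3): moves to (1,3)(W), (3,2)(W); every one is W ⇒ L
Every other cell has at least one move into one of the L cells above, so it is W.
The starting position (4,3) is L: whatever Maya does, the opponent receives a W position.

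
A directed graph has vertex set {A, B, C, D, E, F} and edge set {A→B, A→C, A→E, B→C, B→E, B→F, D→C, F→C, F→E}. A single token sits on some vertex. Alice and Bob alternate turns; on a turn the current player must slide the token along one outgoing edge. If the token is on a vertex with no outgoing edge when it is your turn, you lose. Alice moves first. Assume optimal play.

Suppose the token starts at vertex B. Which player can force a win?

Use the standard recursion: the mover loses at a terminal position; elsewhere, the mover wins exactly when some move hands the opponent an L position.
Every edge goes from a vertex to one that appears earlier in the order E, C, F, B, A, D, so processing vertices in that order labels each vertex after all of its successors.
E: no outgoing edge → L
C: no outgoing edge → L
F: can move to C, which is L ⇒ W
B: can move to C, which is L ⇒ W
A: can move to C, which is L ⇒ W
D: can move to C, which is L ⇒ W
From B Alice can move to C, reaching an L position.

Alice wins.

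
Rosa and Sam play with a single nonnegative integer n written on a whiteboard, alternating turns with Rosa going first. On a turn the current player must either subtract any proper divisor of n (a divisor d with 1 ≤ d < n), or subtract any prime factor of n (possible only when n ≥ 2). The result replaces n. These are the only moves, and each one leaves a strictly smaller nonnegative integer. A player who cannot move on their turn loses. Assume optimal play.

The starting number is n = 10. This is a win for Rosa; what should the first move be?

Work bottom-up. With no move the player to move loses. Otherwise the position is W if at least one move leads to an L position for the opponent, and L if every move leads to a W.
n=0: no move → L
n=1: no move → L
n=2: reaches L-position 0 → W
n=3: reaches L-position 0 → W
n=4: only reaches 2(W), 3(W), all W → L
n=5: reaches L-position 0 → W
n=6: reaches L-position 4 → W
n=7: reaches L-position 0 → W
n=8: reaches L-position 4 → W
n=9: only reaches 6(W), 8(W), all W → L
n=10: reaches L-position 9 → W
From 10, the L positions reachable in one move are: 9.

Move to 9.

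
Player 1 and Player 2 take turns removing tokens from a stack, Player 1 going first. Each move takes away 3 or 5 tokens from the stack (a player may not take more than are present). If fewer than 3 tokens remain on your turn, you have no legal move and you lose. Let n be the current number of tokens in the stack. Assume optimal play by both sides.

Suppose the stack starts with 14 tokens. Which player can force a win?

Player 1 wins.

Label each position W (a win for the player to move) or L (a loss). A position with no legal move is L; any other position is W exactly when some move reaches an L, and L when every move reaches a W.
n=0: no move → L
n=1: no move → L
n=2: no move → L
n=3: →0(L), so W
n=4: →1(L), so W
n=5: →2(L), so W
n=6: →1(L), so W
n=7: →2(L), so W
n=8: →5(W), 3(W) — all W, so L
n=9: →6(W), 4(W) — all W, so L
n=10: →7(W), 5(W) — all W, so L
n=11: →8(L), so W
n=12: →9(L), so W
n=13: →10(L), so W
n=14: →9(L), so W
The starting position 14 is W: Player 1 should remove 5, leaving 9, handing over an L position.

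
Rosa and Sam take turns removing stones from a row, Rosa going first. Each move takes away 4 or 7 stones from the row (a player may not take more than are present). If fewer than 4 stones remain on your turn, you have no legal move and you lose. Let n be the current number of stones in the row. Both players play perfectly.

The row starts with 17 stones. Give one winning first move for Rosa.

Remove 4, leaving 13.

Build the W/L table. Terminal = L. A non-terminal position is W if it has a move to some L; otherwise it is L.
n=0: no move → L
n=1: no move → L
n=2: no move → L
n=3: no move → L
n=4: →0(L), so W
n=5: →1(L), so W
n=6: →2(L), so W
n=7: →3(L), so W
n=8: →1(L), so W
n=9: →2(L), so W
n=10: →3(L), so W
n=11: →7(W), 4(W) — all W, so L
n=12: →8(W), 5(W) — all W, so L
n=13: →9(W), 6(W) — all W, so L
n=14: →10(W), 7(W) — all W, so L
n=15: →11(L), so W
n=16: →12(L), so W
n=17: →13(L), so W
From 17, the L positions reachable in one move are: 13.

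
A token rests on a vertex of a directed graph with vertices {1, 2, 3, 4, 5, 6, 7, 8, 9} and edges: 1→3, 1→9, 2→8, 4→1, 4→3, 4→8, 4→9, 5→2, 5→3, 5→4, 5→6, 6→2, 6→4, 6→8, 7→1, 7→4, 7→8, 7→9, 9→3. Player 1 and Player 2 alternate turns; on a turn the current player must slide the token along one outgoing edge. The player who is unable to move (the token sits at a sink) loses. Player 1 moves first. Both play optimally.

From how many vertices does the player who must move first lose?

Classify positions by backward induction: terminal positions (no move available) are L. From any other position, the mover wins iff some move reaches an L.
Every edge goes from a vertex to one that appears earlier in the order 8, 3, 9, 1, 4, 7, 2, 6, 5, so processing vertices in that order labels each vertex after all of its successors.
8: no outgoing edge → L
3: no outgoing edge → L
9: can move to 3, which is L ⇒ W
1: can move to 3, which is L ⇒ W
4: can move to 3, which is L ⇒ W
7: can move to 8, which is L ⇒ W
2: can move to 8, which is L ⇒ W
6: can move to 8, which is L ⇒ W
5: can move to 3, which is L ⇒ W
The L vertices are 3, 8; that is 2 in all.

2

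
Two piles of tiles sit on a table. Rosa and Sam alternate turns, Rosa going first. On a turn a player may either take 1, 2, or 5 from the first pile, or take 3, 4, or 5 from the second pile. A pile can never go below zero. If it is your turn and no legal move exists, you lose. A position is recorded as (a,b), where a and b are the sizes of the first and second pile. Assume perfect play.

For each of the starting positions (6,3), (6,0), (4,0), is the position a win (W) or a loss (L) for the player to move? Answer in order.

(6,3): W, (6,0): L, (4,0): W

Compute win/loss labels from the base case upward. A position with no move is L. Any other position is W if it can reach an L in one move, else L.
No move ever increases a pile, so every position that can arise here has a ≤ 6 and b ≤ 3; it is enough to label the cells with 0 ≤ a ≤ 6 and 0 ≤ b ≤ 3.
Every move lowers a or b (never raises either), so fill the grid row by row in increasing a, and left to right within a row: each cell's successors are then already labelled.
      b=0  b=1  b=2  b=3
a=0:    L    L    L    W
a=1:    W    W    W    L
a=2:    W    W    W    W
a=3:    L    L    L    W
a=4:    W    W    W    L
a=5:    W    W    W    W
a=6:    L    L    L    W
Cells with no legal move (terminal, hence L): (0,0), (0,1), (0,2).
The remaining L cells, each justified by listing all of its moves:
(1,3): moves to (0,3)(W), (1,0)(W); every one is W ⇒ L
(3,0): moves to (2,0)(W), (1,0)(W); every one is W ⇒ L
(3,1): moves to (2,1)(W), (1,1)(W); every one is W ⇒ L
(3,2): moves to (2,2)(W), (1,2)(W); every one is W ⇒ L
(4,3): moves to (3,3)(W), (2,3)(W), (4,0)(W); every one is W ⇒ L
(6,0): moves to (5,0)(W), (4,0)(W), (1,0)(W); every one is W ⇒ L
(6,1): moves to (5,1)(W), (4,1)(W), (1,1)(W); every one is W ⇒ L
(6,2): moves to (5,2)(W), (4,2)(W), (1,2)(W); every one is W ⇒ L
Every other cell has at least one move into one of the L cells above, so it is W.
(6,3): the move to (4,3) reaches an L cell, so W
(6,0): one of the L cells justified above, so L
(4,0): the move to (3,0) reaches an L cell, so W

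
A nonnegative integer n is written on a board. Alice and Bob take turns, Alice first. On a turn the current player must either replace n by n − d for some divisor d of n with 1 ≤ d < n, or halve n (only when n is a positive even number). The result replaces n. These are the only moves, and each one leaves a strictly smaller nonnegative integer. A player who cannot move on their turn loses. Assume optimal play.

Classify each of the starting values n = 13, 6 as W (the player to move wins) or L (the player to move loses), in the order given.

13: L, 6: W

Classify positions by backward induction: terminal positions (no move available) are L. From any other position, the mover wins iff some move reaches an L.
n=0: no move → L
n=1: no move → L
n=2: reaches L-position 1 → W
n=3: only reaches 2(W), which is W → L
n=4: reaches L-position 3 → W
n=5: only reaches 4(W), which is W → L
n=6: reaches L-position 3 → W
n=7: only reaches 6(W), which is W → L
n=8: reaches L-position 7 → W
n=9: only reaches 6(W), 8(W), all W → L
n=10: reaches L-position 5 → W
n=11: only reaches 10(W), which is W → L
n=12: reaches L-position 9 → W
n=13: only reaches 12(W), which is W → L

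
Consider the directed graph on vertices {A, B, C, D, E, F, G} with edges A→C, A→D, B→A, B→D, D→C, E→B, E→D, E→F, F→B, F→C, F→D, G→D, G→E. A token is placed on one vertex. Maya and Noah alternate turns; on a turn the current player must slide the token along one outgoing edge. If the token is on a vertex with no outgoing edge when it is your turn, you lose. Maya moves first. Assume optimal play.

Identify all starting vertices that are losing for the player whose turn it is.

Classify positions by backward induction: terminal positions (no move available) are L. From any other position, the mover wins iff some move reaches an L.
Every edge goes from a vertex to one that appears earlier in the order C, D, A, B, F, E, G, so processing vertices in that order labels each vertex after all of its successors.
C: no outgoing edge → L
D: reaches L-position C → W
A: reaches L-position C → W
B: only reaches A(W), D(W), all W → L
F: reaches L-position B → W
E: reaches L-position B → W
G: only reaches E(W), D(W), all W → L
Reading off the rows marked L gives the requested list; there are 3 such vertices.

B, C, G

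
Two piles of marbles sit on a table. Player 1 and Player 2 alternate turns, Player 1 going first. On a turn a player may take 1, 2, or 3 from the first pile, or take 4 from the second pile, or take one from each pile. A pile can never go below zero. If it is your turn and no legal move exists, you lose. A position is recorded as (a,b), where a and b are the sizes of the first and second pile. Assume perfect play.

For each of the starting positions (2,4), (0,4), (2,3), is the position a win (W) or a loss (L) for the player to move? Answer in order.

Label each position W (a win for the player to move) or L (a loss). A position with no legal move is L; any other position is W exactly when some move reaches an L, and L when every move reaches a W.
No move ever increases a pile, so every position that can arise here has a ≤ 2 and b ≤ 4; it is enough to label the cells with 0 ≤ a ≤ 2 and 0 ≤ b ≤ 4.
Every move lowers a or b (never raises either), so fill the grid row by row in increasing a, and left to right within a row: each cell's successors are then already labelled.
      b=0  b=1  b=2  b=3  b=4
a=0:    L    L    L    L    W
a=1:    W    W    W    W    W
a=2:    W    W    W    W    L
Cells with no legal move (terminal, hence L): (0,0), (0,1), (0,2), (0,3).
The remaining L cells, each justified by listing all of its moves:
(2,4): moves to (1,4)(W), (0,4)(W), (2,0)(W), (1,3)(W); every one is W ⇒ L
Every other cell has at least one move into one of the L cells above, so it is W.
(2,4): one of the L cells justified above, so L
(0,4): the move to (0,0) reaches an L cell, so W
(2,3): the move to (0,3) reaches an L cell, so W

(2,4): L, (0,4): W, (2,3): W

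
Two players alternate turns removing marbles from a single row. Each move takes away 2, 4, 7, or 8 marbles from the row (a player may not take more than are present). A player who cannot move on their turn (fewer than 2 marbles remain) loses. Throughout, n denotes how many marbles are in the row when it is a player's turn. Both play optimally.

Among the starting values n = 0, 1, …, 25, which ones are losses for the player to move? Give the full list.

Positions with no move are L. A position that does have a move is losing for the player to move precisely when every available move leads to a winning position for the opponent. Fill in the labels:
n=0: no move → L
n=1: no move → L
n=2: W (go to 0, an L position)
n=3: W (go to 1, an L position)
n=4: W (go to 0, an L position)
n=5: W (go to 1, an L position)
n=6: L (options 4(W), 2(W) are all W)
n=7: W (go to 0, an L position)
n=8: W (go to 6, an L position)
n=9: W (go to 1, an L position)
n=10: W (go to 6, an L position)
n=11: L (options 9(W), 7(W), 4(W), 3(W) are all W)
n=12: L (options 10(W), 8(W), 5(W), 4(W) are all W)
n=13: W (go to 11, an L position)
n=14: W (go to 12, an L position)
n=15: W (go to 11, an L position)
n=16: W (go to 12, an L position)
n=17: L (options 15(W), 13(W), 10(W), 9(W) are all W)
n=18: W (go to 11, an L position)
n=19: W (go to 17, an L position)
n=20: W (go to 12, an L position)
n=21: W (go to 17, an L position)
n=22: L (options 20(W), 18(W), 15(W), 14(W) are all W)
n=23: L (options 21(W), 19(W), 16(W), 15(W) are all W)
n=24: W (go to 22, an L position)
n=25: W (go to 23, an L position)
Reading off the rows marked L gives the requested list; there are 8 such values of n.

0, 1, 6, 11, 12, 17, 22, 23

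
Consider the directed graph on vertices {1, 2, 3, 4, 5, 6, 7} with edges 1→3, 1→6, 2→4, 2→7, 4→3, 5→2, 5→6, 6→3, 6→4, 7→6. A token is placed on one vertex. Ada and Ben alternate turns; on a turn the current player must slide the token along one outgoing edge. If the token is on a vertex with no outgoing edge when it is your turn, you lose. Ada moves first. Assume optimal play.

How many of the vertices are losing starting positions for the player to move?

3

Classify positions by backward induction: terminal positions (no move available) are L. From any other position, the mover wins iff some move reaches an L.
Every edge goes from a vertex to one that appears earlier in the order 3, 4, 6, 7, 1, 2, 5, so processing vertices in that order labels each vertex after all of its successors.
3: no outgoing edge → L
4: →3(L), so W
6: →3(L), so W
7: →6(W) only, which is W, so L
1: →3(L), so W
2: →7(L), so W
5: →2(W), 6(W) — all W, so L
The L vertices are 3, 5, 7; that is 3 in all.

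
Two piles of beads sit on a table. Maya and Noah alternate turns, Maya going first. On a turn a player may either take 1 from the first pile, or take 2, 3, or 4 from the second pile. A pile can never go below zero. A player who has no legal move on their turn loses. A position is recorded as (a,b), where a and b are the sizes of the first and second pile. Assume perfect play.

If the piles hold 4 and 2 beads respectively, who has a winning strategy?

Compute win/loss labels from the base case upward. A position with no move is L. Any other position is W if it can reach an L in one move, else L.
No move ever increases a pile, so every position that can arise here has a ≤ 4 and b ≤ 2; it is enough to label the cells with 0 ≤ a ≤ 4 and 0 ≤ b ≤ 2.
Every move lowers a or b (never raises either), so fill the grid row by row in increasing a, and left to right within a row: each cell's successors are then already labelled.
      b=0  b=1  b=2
a=0:    L    L    W
a=1:    W    W    L
a=2:    L    L    W
a=3:    W    W    L
a=4:    L    L    W
Cells with no legal move (terminal, hence L): (0,0), (0,1).
The remaining L cells, each justified by listing all of its moves:
(1,2): L (options (0,2)(W), (1,0)(W) are all W)
(2,0): L (sole option (1,0)(W) is W)
(2,1): L (sole option (1,1)(W) is W)
(3,2): L (options (2,2)(W), (3,0)(W) are all W)
(4,0): L (sole option (3,0)(W) is W)
(4,1): L (sole option (3,1)(W) is W)
Every other cell has at least one move into one of the L cells above, so it is W.
From (4,2) Maya can move to (3,2), reaching an L position.

Maya wins.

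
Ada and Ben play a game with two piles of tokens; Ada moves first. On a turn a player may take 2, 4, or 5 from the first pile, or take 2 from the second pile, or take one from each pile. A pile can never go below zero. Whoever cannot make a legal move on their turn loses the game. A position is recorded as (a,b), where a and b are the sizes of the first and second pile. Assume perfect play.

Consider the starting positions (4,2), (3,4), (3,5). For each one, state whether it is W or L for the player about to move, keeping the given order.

Positions with no move are L. A position that does have a move is losing for the player to move precisely when every available move leads to a winning position for the opponent. Fill in the labels:
No move ever increases a pile, so every position that can arise here has a ≤ 4 and b ≤ 5; it is enough to label the cells with 0 ≤ a ≤ 4 and 0 ≤ b ≤ 5.
Every move lowers a or b (never raises either), so fill the grid row by row in increasing a, and left to right within a row: each cell's successors are then already labelled.
      b=0  b=1  b=2  b=3  b=4  b=5
a=0:    L    L    W    W    L    L
a=1:    L    W    W    L    L    W
a=2:    W    W    L    L    W    W
a=3:    W    L    L    W    W    L
a=4:    W    W    W    W    W    W
Cells with no legal move (terminal, hence L): (0,0), (0,1), (1,0).
The remaining L cells, each justified by listing all of its moves:
(0,4): L (sole option (0,2)(W) is W)
(0,5): L (sole option (0,3)(W) is W)
(1,3): L (options (1,1)(W), (0,2)(W) are all W)
(1,4): L (options (1,2)(W), (0,3)(W) are all W)
(2,2): L (options (0,2)(W), (2,0)(W), (1,1)(W) are all W)
(2,3): L (options (0,3)(W), (2,1)(W), (1,2)(W) are all W)
(3,1): L (options (1,1)(W), (2,0)(W) are all W)
(3,2): L (options (1,2)(W), (3,0)(W), (2,1)(W) are all W)
(3,5): L (options (1,5)(W), (3,3)(W), (2,4)(W) are all W)
Every other cell has at least one move into one of the L cells above, so it is W.
(4,2): the move to (2,2) reaches an L cell, so W
(3,4): the move to (1,4) reaches an L cell, so W
(3,5): one of the L cells justified above, so L

(4,2): W, (3,4): W, (3,5): L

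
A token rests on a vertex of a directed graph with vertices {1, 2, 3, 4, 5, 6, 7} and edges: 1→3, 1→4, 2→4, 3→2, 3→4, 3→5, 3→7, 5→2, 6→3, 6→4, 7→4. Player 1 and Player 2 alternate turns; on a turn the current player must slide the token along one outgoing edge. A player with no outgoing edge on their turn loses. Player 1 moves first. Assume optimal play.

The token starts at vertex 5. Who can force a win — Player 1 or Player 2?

Work bottom-up. With no move the player to move loses. Otherwise the position is W if at least one move leads to an L position for the opponent, and L if every move leads to a W.
Every edge goes from a vertex to one that appears earlier in the order 4, 2, 7, 5, 3, 1, 6, so processing vertices in that order labels each vertex after all of its successors.
4: no outgoing edge → L
2: can move to 4, which is L ⇒ W
7: can move to 4, which is L ⇒ W
5: the only move is to 2(W), a W ⇒ L
3: can move to 5, which is L ⇒ W
1: can move to 4, which is L ⇒ W
6: can move to 4, which is L ⇒ W
The starting position 5 is L: whatever Player 1 does, the opponent receives a W position.

Player 2 wins.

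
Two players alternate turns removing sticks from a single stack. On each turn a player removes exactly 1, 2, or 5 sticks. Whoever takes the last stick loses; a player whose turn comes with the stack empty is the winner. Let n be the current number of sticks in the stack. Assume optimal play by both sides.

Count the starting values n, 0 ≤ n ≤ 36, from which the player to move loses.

Work bottom-up. With no move the player to move wins. Otherwise the position is W if at least one move leads to an L position for the opponent, and L if every move leads to a W.
n=0: no move; the opponent has just taken the last stick and therefore loses → W
n=1: the only move is to 0(W), a W ⇒ L
n=2: can move to 1, which is L ⇒ W
n=3: can move to 1, which is L ⇒ W
n=4: moves to 3(W), 2(W); every one is W ⇒ L
n=5: can move to 4, which is L ⇒ W
n=6: can move to 4, which is L ⇒ W
n=7: moves to 6(W), 5(W), 2(W); every one is W ⇒ L
n=8: can move to 7, which is L ⇒ W
n=9: can move to 7, which is L ⇒ W
n=10: moves to 9(W), 8(W), 5(W); every one is W ⇒ L
n=11: can move to 10, which is L ⇒ W
n=12: can move to 10, which is L ⇒ W
n=13: moves to 12(W), 11(W), 8(W); every one is W ⇒ L
n=14: can move to 13, which is L ⇒ W
n=15: can move to 13, which is L ⇒ W
n=16: moves to 15(W), 14(W), 11(W); every one is W ⇒ L
n=17: can move to 16, which is L ⇒ W
n=18: can move to 16, which is L ⇒ W
n=19: moves to 18(W), 17(W), 14(W); every one is W ⇒ L
n=20: can move to 19, which is L ⇒ W
n=21: can move to 19, which is L ⇒ W
n=22: moves to 21(W), 20(W), 17(W); every one is W ⇒ L
n=23: can move to 22, which is L ⇒ W
n=24: can move to 22, which is L ⇒ W
n=25: moves to 24(W), 23(W), 20(W); every one is W ⇒ L
n=26: can move to 25, which is L ⇒ W
n=27: can move to 25, which is L ⇒ W
n=28: moves to 27(W), 26(W), 23(W); every one is W ⇒ L
n=29: can move to 28, which is L ⇒ W
n=30: can move to 28, which is L ⇒ W
n=31: moves to 30(W), 29(W), 26(W); every one is W ⇒ L
n=32: can move to 31, which is L ⇒ W
n=33: can move to 31, which is L ⇒ W
n=34: moves to 33(W), 32(W), 29(W); every one is W ⇒ L
n=35: can move to 34, which is L ⇒ W
n=36: can move to 34, which is L ⇒ W
L entries with 0 ≤ n ≤ 36: n = 1, 4, 7, 10, 13, 16, 19, 22, 25, 28, 31, 34; that makes 12.

12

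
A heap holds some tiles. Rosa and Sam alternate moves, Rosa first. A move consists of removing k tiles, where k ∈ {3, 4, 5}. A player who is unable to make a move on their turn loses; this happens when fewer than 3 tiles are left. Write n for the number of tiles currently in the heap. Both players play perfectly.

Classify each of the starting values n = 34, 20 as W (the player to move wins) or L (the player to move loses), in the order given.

34: L, 20: W

Compute win/loss labels from the base case upward. A position with no move is L. Any other position is W if it can reach an L in one move, else L.
n=0: no move → L
n=1: no move → L
n=2: no move → L
n=3: W (go to 0, an L position)
n=4: W (go to 1, an L position)
n=5: W (go to 2, an L position)
n=6: W (go to 2, an L position)
n=7: W (go to 2, an L position)
n=8: L (options 5(W), 4(W), 3(W) are all W)
n=9: L (options 6(W), 5(W), 4(W) are all W)
n=10: L (options 7(W), 6(W), 5(W) are all W)
n=11: W (go to 8, an L position)
n=12: W (go to 9, an L position)
n=13: W (go to 10, an L position)
n=14: W (go to 10, an L position)
n=15: W (go to 10, an L position)
n=16: L (options 13(W), 12(W), 11(W) are all W)
n=17: L (options 14(W), 13(W), 12(W) are all W)
n=18: L (options 15(W), 14(W), 13(W) are all W)
n=19: W (go to 16, an L position)
n=20: W (go to 17, an L position)
n=21: W (go to 18, an L position)
n=22: W (go to 18, an L position)
n=23: W (go to 18, an L position)
n=24: L (options 21(W), 20(W), 19(W) are all W)
n=25: L (options 22(W), 21(W), 20(W) are all W)
n=26: L (options 23(W), 22(W), 21(W) are all W)
n=27: W (go to 24, an L position)
n=28: W (go to 25, an L position)
n=29: W (go to 26, an L position)
n=30: W (go to 26, an L position)
n=31: W (go to 26, an L position)
n=32: L (options 29(W), 28(W), 27(W) are all W)
n=33: L (options 30(W), 29(W), 28(W) are all W)
n=34: L (options 31(W), 30(W), 29(W) are all W)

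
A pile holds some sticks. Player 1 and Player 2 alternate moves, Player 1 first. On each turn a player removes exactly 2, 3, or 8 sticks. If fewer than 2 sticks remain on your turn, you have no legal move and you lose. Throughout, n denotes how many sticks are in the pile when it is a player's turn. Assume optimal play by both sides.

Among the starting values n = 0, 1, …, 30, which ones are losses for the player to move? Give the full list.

Classify positions by backward induction: terminal positions (no move available) are L. From any other position, the mover wins iff some move reaches an L.
n=0: no move → L
n=1: no move → L
n=2: →0(L), so W
n=3: →1(L), so W
n=4: →1(L), so W
n=5: →3(W), 2(W) — all W, so L
n=6: →4(W), 3(W) — all W, so L
n=7: →5(L), so W
n=8: →6(L), so W
n=9: →6(L), so W
n=10: →8(W), 7(W), 2(W) — all W, so L
n=11: →9(W), 8(W), 3(W) — all W, so L
n=12: →10(L), so W
n=13: →11(L), so W
n=14: →11(L), so W
n=15: →13(W), 12(W), 7(W) — all W, so L
n=16: →14(W), 13(W), 8(W) — all W, so L
n=17: →15(L), so W
n=18: →16(L), so W
n=19: →16(L), so W
n=20: →18(W), 17(W), 12(W) — all W, so L
n=21: →19(W), 18(W), 13(W) — all W, so L
n=22: →20(L), so W
n=23: →21(L), so W
n=24: →21(L), so W
n=25: →23(W), 22(W), 17(W) — all W, so L
n=26: →24(W), 23(W), 18(W) — all W, so L
n=27: →25(L), so W
n=28: →26(L), so W
n=29: →26(L), so W
n=30: →28(W), 27(W), 22(W) — all W, so L
The losing starting values of n are exactly the entries labelled L in this table (13 of them).

0, 1, 5, 6, 10, 11, 15, 16, 20, 21, 25, 26, 30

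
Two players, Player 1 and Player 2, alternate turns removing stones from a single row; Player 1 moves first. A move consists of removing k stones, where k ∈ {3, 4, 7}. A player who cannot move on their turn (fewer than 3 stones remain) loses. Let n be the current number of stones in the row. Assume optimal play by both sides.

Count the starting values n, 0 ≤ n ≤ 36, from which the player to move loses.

Use the standard recursion: the mover loses at a terminal position; elsewhere, the mover wins exactly when some move hands the opponent an L position.
n=0: no move → L
n=1: no move → L
n=2: no move → L
n=3: →0(L), so W
n=4: →1(L), so W
n=5: →2(L), so W
n=6: →2(L), so W
n=7: →0(L), so W
n=8: →1(L), so W
n=9: →2(L), so W
n=10: →7(W), 6(W), 3(W) — all W, so L
n=11: →8(W), 7(W), 4(W) — all W, so L
n=12: →9(W), 8(W), 5(W) — all W, so L
n=13: →10(L), so W
n=14: →11(L), so W
n=15: →12(L), so W
n=16: →12(L), so W
n=17: →10(L), so W
n=18: →11(L), so W
n=19: →12(L), so W
n=20: →17(W), 16(W), 13(W) — all W, so L
n=21: →18(W), 17(W), 14(W) — all W, so L
n=22: →19(W), 18(W), 15(W) — all W, so L
n=23: →20(L), so W
n=24: →21(L), so W
n=25: →22(L), so W
n=26: →22(L), so W
n=27: →20(L), so W
n=28: →21(L), so W
n=29: →22(L), so W
n=30: →27(W), 26(W), 23(W) — all W, so L
n=31: →28(W), 27(W), 24(W) — all W, so L
n=32: →29(W), 28(W), 25(W) — all W, so L
n=33: →30(L), so W
n=34: →31(L), so W
n=35: →32(L), so W
n=36: →32(L), so W
L entries with 0 ≤ n ≤ 36: n = 0, 1, 2, 10, 11, 12, 20, 21, 22, 30, 31, 32; that makes 12.

12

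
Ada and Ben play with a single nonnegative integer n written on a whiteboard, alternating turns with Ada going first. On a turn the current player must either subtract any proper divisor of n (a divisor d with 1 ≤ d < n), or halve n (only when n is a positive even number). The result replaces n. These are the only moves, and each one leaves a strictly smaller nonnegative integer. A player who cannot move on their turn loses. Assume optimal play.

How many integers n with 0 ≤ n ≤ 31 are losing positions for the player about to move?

Use the standard recursion: the mover loses at a terminal position; elsewhere, the mover wins exactly when some move hands the opponent an L position.
n=0: no move → L
n=1: no move → L
n=2: →1(L), so W
n=3: →2(W) only, which is W, so L
n=4: →3(L), so W
n=5: →4(W) only, which is W, so L
n=6: →3(L), so W
n=7: →6(W) only, which is W, so L
n=8: →7(L), so W
n=9: →6(W), 8(W) — all W, so L
n=10: →5(L), so W
n=11: →10(W) only, which is W, so L
n=12: →9(L), so W
n=13: →12(W) only, which is W, so L
n=14: →7(L), so W
n=15: →10(W), 12(W), 14(W) — all W, so L
n=16: →15(L), so W
n=17: →16(W) only, which is W, so L
n=18: →9(L), so W
n=19: →18(W) only, which is W, so L
n=20: →15(L), so W
n=21: →14(W), 18(W), 20(W) — all W, so L
n=22: →11(L), so W
n=23: →22(W) only, which is W, so L
n=24: →21(L), so W
n=25: →20(W), 24(W) — all W, so L
n=26: →13(L), so W
n=27: →18(W), 24(W), 26(W) — all W, so L
n=28: →21(L), so W
n=29: →28(W) only, which is W, so L
n=30: →15(L), so W
n=31: →30(W) only, which is W, so L
L entries with 0 ≤ n ≤ 31: n = 0, 1, 3, 5, 7, 9, 11, 13, 15, 17, 19, 21, 23, 25, 27, 29, 31; that makes 17.

17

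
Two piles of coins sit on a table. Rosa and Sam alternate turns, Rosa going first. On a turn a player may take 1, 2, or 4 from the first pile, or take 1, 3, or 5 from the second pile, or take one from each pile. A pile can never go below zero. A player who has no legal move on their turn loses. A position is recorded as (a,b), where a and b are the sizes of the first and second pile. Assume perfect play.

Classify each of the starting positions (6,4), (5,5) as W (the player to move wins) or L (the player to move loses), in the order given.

Positions with no move are L. A position that does have a move is losing for the player to move precisely when every available move leads to a winning position for the opponent. Fill in the labels:
No move ever increases a pile, so every position that can arise here has a ≤ 6 and b ≤ 5; it is enough to label the cells with 0 ≤ a ≤ 6 and 0 ≤ b ≤ 5.
Every move lowers a or b (never raises either), so fill the grid row by row in increasing a, and left to right within a row: each cell's successors are then already labelled.
      b=0  b=1  b=2  b=3  b=4  b=5
a=0:    L    W    L    W    L    W
a=1:    W    W    W    W    W    W
a=2:    W    L    W    L    W    L
a=3:    L    W    W    W    W    W
a=4:    W    W    W    W    W    W
a=5:    W    L    W    L    W    L
a=6:    L    W    W    W    W    W
Cells with no legal move (terminal, hence L): (0,0).
The remaining L cells, each justified by listing all of its moves:
(0,2): only reaches (0,1)(W), which is W → L
(0,4): only reaches (0,3)(W), (0,1)(W), all W → L
(2,1): only reaches (1,1)(W), (0,1)(W), (2,0)(W), (1,0)(W), all W → L
(2,3): only reaches (1,3)(W), (0,3)(W), (2,2)(W), (2,0)(W), (1,2)(W), all W → L
(2,5): only reaches (1,5)(W), (0,5)(W), (2,4)(W), (2,2)(W), (2,0)(W), (1,4)(W), all W → L
(3,0): only reaches (2,0)(W), (1,0)(W), all W → L
(5,1): only reaches (4,1)(W), (3,1)(W), (1,1)(W), (5,0)(W), (4,0)(W), all W → L
(5,3): only reaches (4,3)(W), (3,3)(W), (1,3)(W), (5,2)(W), (5,0)(W), (4,2)(W), all W → L
(5,5): only reaches (4,5)(W), (3,5)(W), (1,5)(W), (5,4)(W), (5,2)(W), (5,0)(W), (4,4)(W), all W → L
(6,0): only reaches (5,0)(W), (4,0)(W), (2,0)(W), all W → L
Every other cell has at least one move into one of the L cells above, so it is W.
(6,4): the move to (5,3) reaches an L cell, so W
(5,5): one of the L cells justified above, so L

(6,4): W, (5,5): L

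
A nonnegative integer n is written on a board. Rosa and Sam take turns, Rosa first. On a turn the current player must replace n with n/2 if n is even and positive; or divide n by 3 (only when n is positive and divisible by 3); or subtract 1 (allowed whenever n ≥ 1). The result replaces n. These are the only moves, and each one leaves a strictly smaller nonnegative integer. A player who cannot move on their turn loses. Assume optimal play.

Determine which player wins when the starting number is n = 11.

Compute win/loss labels from the base case upward. A position with no move is L. Any other position is W if it can reach an L in one move, else L.
n=0: no move → L
n=1: →0(L), so W
n=2: →1(W) only, which is W, so L
n=3: →2(L), so W
n=4: →2(L), so W
n=5: →4(W) only, which is W, so L
n=6: →2(L), so W
n=7: →6(W) only, which is W, so L
n=8: →7(L), so W
n=9: →3(W), 8(W) — all W, so L
n=10: →5(L), so W
n=11: →10(W) only, which is W, so L
The starting position 11 is L: whatever Rosa does, the opponent receives a W position.

Sam wins.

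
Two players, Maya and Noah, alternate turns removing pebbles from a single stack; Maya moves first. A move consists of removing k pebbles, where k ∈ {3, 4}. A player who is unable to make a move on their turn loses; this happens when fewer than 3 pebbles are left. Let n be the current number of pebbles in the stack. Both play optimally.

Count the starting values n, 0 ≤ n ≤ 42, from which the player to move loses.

19

Positions with no move are L. A position that does have a move is losing for the player to move precisely when every available move leads to a winning position for the opponent. Fill in the labels:
n=0: no move → L
n=1: no move → L
n=2: no move → L
n=3: W (go to 0, an L position)
n=4: W (go to 1, an L position)
n=5: W (go to 2, an L position)
n=6: W (go to 2, an L position)
n=7: L (options 4(W), 3(W) are all W)
n=8: L (options 5(W), 4(W) are all W)
n=9: L (options 6(W), 5(W) are all W)
n=10: W (go to 7, an L position)
n=11: W (go to 8, an L position)
n=12: W (go to 9, an L position)
n=13: W (go to 9, an L position)
n=14: L (options 11(W), 10(W) are all W)
n=15: L (options 12(W), 11(W) are all W)
n=16: L (options 13(W), 12(W) are all W)
n=17: W (go to 14, an L position)
n=18: W (go to 15, an L position)
n=19: W (go to 16, an L position)
n=20: W (go to 16, an L position)
n=21: L (options 18(W), 17(W) are all W)
n=22: L (options 19(W), 18(W) are all W)
n=23: L (options 20(W), 19(W) are all W)
n=24: W (go to 21, an L position)
n=25: W (go to 22, an L position)
n=26: W (go to 23, an L position)
n=27: W (go to 23, an L position)
n=28: L (options 25(W), 24(W) are all W)
n=29: L (options 26(W), 25(W) are all W)
n=30: L (options 27(W), 26(W) are all W)
n=31: W (go to 28, an L position)
n=32: W (go to 29, an L position)
n=33: W (go to 30, an L position)
n=34: W (go to 30, an L position)
n=35: L (options 32(W), 31(W) are all W)
n=36: L (options 33(W), 32(W) are all W)
n=37: L (options 34(W), 33(W) are all W)
n=38: W (go to 35, an L position)
n=39: W (go to 36, an L position)
n=40: W (go to 37, an L position)
n=41: W (go to 37, an L position)
n=42: L (options 39(W), 38(W) are all W)
L entries with 0 ≤ n ≤ 42: n = 0, 1, 2, 7, 8, 9, 14, 15, 16, 21, 22, 23, 28, 29, 30, 35, 36, 37, 42; that makes 19.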